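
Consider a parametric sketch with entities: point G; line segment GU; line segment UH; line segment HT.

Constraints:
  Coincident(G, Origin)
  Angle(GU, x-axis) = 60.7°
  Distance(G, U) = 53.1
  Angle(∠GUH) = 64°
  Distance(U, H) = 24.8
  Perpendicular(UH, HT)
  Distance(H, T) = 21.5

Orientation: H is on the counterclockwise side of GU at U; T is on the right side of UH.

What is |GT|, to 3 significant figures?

69.2

G is at the origin; GU runs at 60.7° with length 53.1, so U = 53.1·(cos 60.7°, sin 60.7°) = (26.0, 46.3). ∠GUH = 64.0°, so UH runs at 60.7° + (180° − 64.0°) = 177° from the x-axis; with |UH| = 24.8, H = U + 24.8·(cos 177°, sin 177°) = (1.23, 47.7). The perpendicularity gives HT at right angles to UH; with |HT| = 21.5 on the right of UH, T = H + 21.5·(0.0576, 0.998) = (2.46, 69.2). Then |GT| = |T − G| = 69.2.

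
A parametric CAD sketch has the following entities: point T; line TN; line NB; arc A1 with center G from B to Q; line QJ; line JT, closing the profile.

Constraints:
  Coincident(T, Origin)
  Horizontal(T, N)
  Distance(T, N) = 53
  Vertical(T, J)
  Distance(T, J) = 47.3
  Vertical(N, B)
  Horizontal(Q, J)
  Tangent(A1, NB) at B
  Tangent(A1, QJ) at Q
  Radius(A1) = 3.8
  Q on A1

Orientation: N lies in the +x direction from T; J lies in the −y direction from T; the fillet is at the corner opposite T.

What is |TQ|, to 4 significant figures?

68.25

T is at the origin; T and N share the same y with |TN| = 53.0 and N on the +x side, so N = (53.00, 0.000). T and J share the same x with |TJ| = 47.3 and J on the −y side, so J = (0.000, -47.30). The virtual corner opposite T is at (53.00, -47.30). Since A1 is tangent to NB there, GB ⟂ NB and A1 meets QJ tangentially, so GQ is at right angles to QJ, with radius 3.8, so the center G sits 3.8 in from both sides at G = (49.20, -43.50). That places the tangent points at B = (53.00, -43.50) on NB and Q = (49.20, -47.30) on QJ. Then |TQ| = |Q − T| = 68.25.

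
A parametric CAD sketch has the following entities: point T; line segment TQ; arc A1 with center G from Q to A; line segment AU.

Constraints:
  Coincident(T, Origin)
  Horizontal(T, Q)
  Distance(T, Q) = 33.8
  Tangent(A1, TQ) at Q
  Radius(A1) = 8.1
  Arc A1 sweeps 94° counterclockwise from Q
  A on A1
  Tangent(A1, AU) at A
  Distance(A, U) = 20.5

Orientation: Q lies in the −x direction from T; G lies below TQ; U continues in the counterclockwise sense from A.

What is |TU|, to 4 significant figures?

49.84

T is at the origin; T and Q share the same y with |TQ| = 33.8 and Q on the −x side, so Q = (-33.80, 0.000). The tangent condition forces GQ to be normal to TQ, so G = Q + (0, -8.1) = (-33.80, -8.100). On A1, Q sits at bearing 90° from G; a 94° counterclockwise sweep puts A at bearing 184°, so A = G + 8.1·(cos 184°, sin 184°) = (-41.88, -8.665). Tangency of A1 to AU means the radius GA is perpendicular to AU, so AU runs along (−sin 184°, cos 184°); with |AU| = 20.5, U = (-40.45, -29.12). Then |TU| = |U − T| = 49.84.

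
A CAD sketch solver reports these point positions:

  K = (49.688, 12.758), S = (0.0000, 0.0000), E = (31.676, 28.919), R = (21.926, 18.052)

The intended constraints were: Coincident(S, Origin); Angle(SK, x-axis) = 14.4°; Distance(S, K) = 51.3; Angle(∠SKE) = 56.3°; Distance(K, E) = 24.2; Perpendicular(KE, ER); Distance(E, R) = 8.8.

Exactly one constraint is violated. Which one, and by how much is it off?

Distance(E, R) = 8.8 — off by 5.80.

S = (0.00, 0.00) ✓; SK at 14.40° ✓; |SK| = 51.30 ✓; ∠SKE = 56.30° ✓; |KE| = 24.20 ✓; ∠(KE, ER) = 90.00° ✓; |ER| = 14.60 ✗.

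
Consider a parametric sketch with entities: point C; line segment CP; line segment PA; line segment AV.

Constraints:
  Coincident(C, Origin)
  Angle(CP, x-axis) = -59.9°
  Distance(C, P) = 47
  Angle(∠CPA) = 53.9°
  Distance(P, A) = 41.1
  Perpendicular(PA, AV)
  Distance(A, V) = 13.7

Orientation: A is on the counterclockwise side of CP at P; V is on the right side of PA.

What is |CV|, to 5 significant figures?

53.387

C is at the origin; CP runs at -59.9° with length 47.0, so P = 47.0·(cos -59.9°, sin -59.9°) = (23.571, -40.662). ∠CPA = 53.9°, so PA runs at -59.9° + (180° − 53.9°) = 66.200° from the x-axis; with |PA| = 41.1, A = P + 41.1·(cos 66.200°, sin 66.200°) = (40.157, -3.0573). PA is perpendicular to AV; with |AV| = 13.7 on the right of PA, V = A + 13.7·(0.91496, -0.40355) = (52.692, -8.5858). Then |CV| = |V − C| = 53.387.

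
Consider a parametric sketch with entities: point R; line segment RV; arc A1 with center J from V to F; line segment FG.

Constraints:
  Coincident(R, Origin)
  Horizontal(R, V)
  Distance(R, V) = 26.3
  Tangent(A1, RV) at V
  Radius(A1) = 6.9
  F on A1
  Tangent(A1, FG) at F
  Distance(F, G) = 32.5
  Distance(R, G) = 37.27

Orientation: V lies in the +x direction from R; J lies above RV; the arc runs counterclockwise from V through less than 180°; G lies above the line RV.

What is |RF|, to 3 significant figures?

33.5

Checks: |JF| = 6.900 ✓; ∠(JF, FG) = 90.00° ✓; |FG| = 32.50 ✓; |RG| = 37.27 ✓.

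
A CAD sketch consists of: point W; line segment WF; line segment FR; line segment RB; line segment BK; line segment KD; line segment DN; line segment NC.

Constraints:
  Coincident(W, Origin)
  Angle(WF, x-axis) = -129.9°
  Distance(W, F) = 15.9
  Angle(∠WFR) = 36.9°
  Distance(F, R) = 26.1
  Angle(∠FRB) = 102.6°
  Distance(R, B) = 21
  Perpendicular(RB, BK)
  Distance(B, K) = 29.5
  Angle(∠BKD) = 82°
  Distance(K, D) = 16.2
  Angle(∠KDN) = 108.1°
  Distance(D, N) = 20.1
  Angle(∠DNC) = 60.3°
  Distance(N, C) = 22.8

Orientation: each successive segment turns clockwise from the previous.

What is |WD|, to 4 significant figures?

12.19

The perpendicularity gives BK at right angles to RB, so BK runs at -80.40°; with |BK| = 29.5, K = (16.79, -11.72). ∠BKD = 82.0° gives KD at -178.4° from the x-axis; with |KD| = 16.2, D = (0.5988, -12.17). Then |WD| = |D − W| = 12.19.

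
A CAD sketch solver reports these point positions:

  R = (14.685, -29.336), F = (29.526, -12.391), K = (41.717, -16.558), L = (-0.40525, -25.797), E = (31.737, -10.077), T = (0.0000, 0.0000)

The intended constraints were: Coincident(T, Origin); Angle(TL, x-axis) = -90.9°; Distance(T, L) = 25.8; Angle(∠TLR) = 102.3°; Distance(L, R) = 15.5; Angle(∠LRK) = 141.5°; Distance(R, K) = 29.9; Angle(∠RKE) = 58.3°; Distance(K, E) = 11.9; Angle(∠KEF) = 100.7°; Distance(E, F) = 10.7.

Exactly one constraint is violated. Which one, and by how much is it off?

Distance(E, F) = 10.7 — off by 7.50.

T = (0.00, 0.00) ✓; TL at -90.90° ✓; |TL| = 25.80 ✓; ∠TLR = 102.3° ✓; |LR| = 15.50 ✓; ∠LRK = 141.5° ✓; |RK| = 29.90 ✓; ∠RKE = 58.30° ✓; |KE| = 11.90 ✓; ∠KEF = 100.7° ✓; |EF| = 3.200 ✗.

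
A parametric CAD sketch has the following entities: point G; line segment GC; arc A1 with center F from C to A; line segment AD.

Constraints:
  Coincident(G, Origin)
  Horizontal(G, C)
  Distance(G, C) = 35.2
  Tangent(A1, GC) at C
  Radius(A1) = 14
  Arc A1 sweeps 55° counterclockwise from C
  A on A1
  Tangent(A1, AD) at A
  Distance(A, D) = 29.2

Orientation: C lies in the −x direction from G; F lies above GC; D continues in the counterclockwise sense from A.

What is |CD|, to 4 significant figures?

41.10

G is at the origin; GC is horizontal with |GC| = 35.2 and C on the −x side, so C = (-35.20, 0.000). A1 meets GC tangentially, so FC is at right angles to GC, so F = C + (0, 14) = (-35.20, 14.00). On A1, C sits at bearing -90° from F; a 55° counterclockwise sweep puts A at bearing -35°, so A = F + 14.0·(cos -35°, sin -35°) = (-23.73, 5.970). The tangent condition forces FA to be normal to AD, so AD runs along (−sin -35°, cos -35°); with |AD| = 29.2, D = (-6.983, 29.89). Then |CD| = |D − C| = 41.10.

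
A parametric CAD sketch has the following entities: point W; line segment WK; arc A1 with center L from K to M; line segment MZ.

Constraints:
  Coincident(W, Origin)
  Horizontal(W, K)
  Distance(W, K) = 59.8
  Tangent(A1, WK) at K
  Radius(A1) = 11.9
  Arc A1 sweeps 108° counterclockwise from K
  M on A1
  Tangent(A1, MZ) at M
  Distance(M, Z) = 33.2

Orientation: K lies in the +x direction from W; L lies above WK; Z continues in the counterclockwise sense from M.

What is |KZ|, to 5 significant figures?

47.164

W is at the origin; WK is horizontal with |WK| = 59.8 and K on the +x side, so K = (59.800, 0.0000). A1 meets WK tangentially, so LK is at right angles to WK, so L = K + (0, 11.9) = (59.800, 11.900). On A1, K sits at bearing -90° from L; a 108° counterclockwise sweep puts M at bearing 18°, so M = L + 11.9·(cos 18°, sin 18°) = (71.118, 15.577). The tangent condition forces LM to be normal to MZ, so MZ runs along (−sin 18°, cos 18°); with |MZ| = 33.2, Z = (60.858, 47.152). Then |KZ| = |Z − K| = 47.164.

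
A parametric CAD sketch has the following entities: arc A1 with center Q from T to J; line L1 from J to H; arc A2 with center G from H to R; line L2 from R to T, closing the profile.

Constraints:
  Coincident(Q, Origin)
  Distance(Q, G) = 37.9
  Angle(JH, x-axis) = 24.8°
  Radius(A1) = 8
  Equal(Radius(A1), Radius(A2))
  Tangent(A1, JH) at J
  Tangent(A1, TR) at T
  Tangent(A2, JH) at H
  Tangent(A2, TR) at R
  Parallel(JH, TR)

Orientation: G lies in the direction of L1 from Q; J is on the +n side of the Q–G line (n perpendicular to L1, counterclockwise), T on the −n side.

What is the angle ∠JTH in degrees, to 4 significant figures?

67.11°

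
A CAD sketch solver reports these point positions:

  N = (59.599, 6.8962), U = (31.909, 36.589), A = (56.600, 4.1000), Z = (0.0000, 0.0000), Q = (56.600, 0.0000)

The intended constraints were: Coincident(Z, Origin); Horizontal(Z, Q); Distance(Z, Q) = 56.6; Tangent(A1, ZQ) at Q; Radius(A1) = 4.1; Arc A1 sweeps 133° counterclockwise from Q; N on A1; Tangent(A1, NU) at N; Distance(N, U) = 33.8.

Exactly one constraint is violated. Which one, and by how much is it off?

Distance(N, U) = 33.8 — off by 6.80.

Z = (0.00, 0.00) ✓; Z.y = 0.00, Q.y = 0.00 ✓; |ZQ| = 56.60 ✓; ∠(AQ, QZ) = 90.00° ✓; |AQ| = 4.100 ✓; bearing(A→N) − bearing(A→Q) = 133.0° ✓; |AN| = 4.100 ✓; ∠(AN, NU) = 89.99° ✓; |NU| = 40.60 ✗.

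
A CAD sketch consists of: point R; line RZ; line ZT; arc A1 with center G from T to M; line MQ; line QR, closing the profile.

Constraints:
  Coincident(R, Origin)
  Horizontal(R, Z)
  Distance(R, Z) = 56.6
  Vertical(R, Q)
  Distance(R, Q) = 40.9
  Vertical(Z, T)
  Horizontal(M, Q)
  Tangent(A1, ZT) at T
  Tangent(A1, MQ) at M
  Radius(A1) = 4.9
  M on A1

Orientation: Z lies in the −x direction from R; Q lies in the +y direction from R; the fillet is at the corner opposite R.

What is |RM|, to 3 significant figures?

65.9

R is at the origin; R and Z share the same y with |RZ| = 56.6 and Z on the −x side, so Z = (-56.6, 0.00). RQ is vertical with |RQ| = 40.9 and Q on the +y side, so Q = (0.00, 40.9). The virtual corner opposite R is at (-56.6, 40.9). A1 meets ZT tangentially, so GT is at right angles to ZT and the tangent condition forces GM to be normal to MQ, with radius 4.9, so the center G sits 4.9 in from both sides at G = (-51.7, 36.0). That places the tangent points at T = (-56.6, 36.0) on ZT and M = (-51.7, 40.9) on MQ. Then |RM| = |M − R| = 65.9.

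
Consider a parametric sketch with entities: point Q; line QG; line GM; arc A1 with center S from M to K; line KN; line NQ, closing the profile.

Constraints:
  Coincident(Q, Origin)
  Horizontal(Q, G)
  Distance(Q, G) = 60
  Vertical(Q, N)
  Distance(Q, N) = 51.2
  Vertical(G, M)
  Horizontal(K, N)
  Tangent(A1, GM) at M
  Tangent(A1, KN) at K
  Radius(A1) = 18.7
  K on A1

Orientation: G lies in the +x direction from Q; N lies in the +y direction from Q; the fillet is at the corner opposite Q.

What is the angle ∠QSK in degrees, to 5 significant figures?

128.20°

The virtual corner opposite Q is at (60.000, 51.200). Since A1 is tangent to GM there, SM ⟂ GM and A1 meets KN tangentially, so SK is at right angles to KN, with radius 18.7, so the center S sits 18.7 in from both sides at S = (41.300, 32.500). That places the tangent points at M = (60.000, 32.500) on GM and K = (41.300, 51.200) on KN. Then cos ∠QSK = SQ·SK / (|SQ||SK|), giving 128.20°.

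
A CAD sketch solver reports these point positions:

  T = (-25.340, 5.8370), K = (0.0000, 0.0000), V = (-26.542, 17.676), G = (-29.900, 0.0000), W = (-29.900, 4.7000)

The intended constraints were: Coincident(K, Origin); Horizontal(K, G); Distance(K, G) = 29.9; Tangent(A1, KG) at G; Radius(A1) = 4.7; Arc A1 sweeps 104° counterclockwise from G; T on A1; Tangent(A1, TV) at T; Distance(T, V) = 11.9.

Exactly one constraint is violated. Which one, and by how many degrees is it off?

Tangent(A1, TV) at T — off by 8.20°.

K = (0.00, 0.00) ✓; K.y = 0.00, G.y = 0.00 ✓; |KG| = 29.90 ✓; ∠(WG, GK) = 90.00° ✓; |WG| = 4.700 ✓; bearing(W→T) − bearing(W→G) = 104.0° ✓; |WT| = 4.700 ✓; ∠(WT, TV) = 98.20° ✗; |TV| = 11.90 ✓.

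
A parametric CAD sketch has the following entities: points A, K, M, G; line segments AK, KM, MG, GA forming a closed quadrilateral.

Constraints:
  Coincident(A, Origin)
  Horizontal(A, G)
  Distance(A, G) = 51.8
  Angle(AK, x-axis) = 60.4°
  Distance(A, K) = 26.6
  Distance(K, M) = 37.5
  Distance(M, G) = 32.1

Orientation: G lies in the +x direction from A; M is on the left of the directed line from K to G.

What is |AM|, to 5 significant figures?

59.013

A is at the origin; A and G share the same y with |AG| = 51.8 and G in +x, so G = (51.8, 0). AK runs at 60.4° with |AK| = 26.6, so K = (13.139, 23.129). M is determined by |KM| = 37.5 and |MG| = 32.1 together: it lies at the intersection of circle(K, 37.5) and circle(G, 32.1). With |KG| = 45.051, the foot of the radical line on KG is 26.697 from K and the perpendicular offset is √(37.5² − 26.697²) = 26.335. Taking the left-of-KG solution: M = (49.569, 32.022).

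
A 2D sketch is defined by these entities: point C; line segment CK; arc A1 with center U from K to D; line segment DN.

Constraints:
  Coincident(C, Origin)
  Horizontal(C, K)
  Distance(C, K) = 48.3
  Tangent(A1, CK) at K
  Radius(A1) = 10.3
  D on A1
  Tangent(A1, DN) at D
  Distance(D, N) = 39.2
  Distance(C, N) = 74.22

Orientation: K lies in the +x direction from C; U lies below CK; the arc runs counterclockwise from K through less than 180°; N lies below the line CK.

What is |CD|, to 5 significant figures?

41.447

C is at the origin; C and K share the same y with |CK| = 48.3 and K on the +x side, so K = (48.300, 0.0000). The tangent condition forces UK to be normal to CK, so U = K + (0, -10.3) = (48.300, -10.300). Since UD ⟂ DN (tangency), |UN| = √(10.3² + 39.2²) = 40.531 regardless of where D sits on A1. So N lies on both circle(C, 74.22) and circle(U, 40.531); the below-CK intersection is N = (54.531, -50.349). D is the foot of the tangent from N: D = (38.859, -14.418).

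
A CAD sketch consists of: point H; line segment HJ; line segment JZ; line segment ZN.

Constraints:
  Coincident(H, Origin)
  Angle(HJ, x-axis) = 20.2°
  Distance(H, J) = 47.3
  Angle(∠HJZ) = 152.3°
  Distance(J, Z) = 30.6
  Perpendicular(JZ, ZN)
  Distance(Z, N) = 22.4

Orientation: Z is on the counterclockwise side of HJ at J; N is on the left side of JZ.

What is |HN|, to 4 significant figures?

72.48

∠HJZ = 152.3°, so JZ runs at 20.2° + (180° − 152.3°) = 47.90° from the x-axis; with |JZ| = 30.6, Z = J + 30.6·(cos 47.90°, sin 47.90°) = (64.91, 39.04). The perpendicularity gives ZN at right angles to JZ; with |ZN| = 22.4 on the left of JZ, N = Z + 22.4·(-0.7420, 0.6704) = (48.29, 54.05). Then |HN| = |N − H| = 72.48.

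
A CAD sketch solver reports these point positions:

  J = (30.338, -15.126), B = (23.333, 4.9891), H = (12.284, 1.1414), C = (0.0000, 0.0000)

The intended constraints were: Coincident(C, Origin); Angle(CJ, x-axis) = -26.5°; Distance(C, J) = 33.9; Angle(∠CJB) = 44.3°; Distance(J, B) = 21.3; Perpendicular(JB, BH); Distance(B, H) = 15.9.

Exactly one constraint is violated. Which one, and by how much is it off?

Distance(B, H) = 15.9 — off by 4.20.

C = (0.00, 0.00) ✓; CJ at -26.50° ✓; |CJ| = 33.90 ✓; ∠CJB = 44.30° ✓; |JB| = 21.30 ✓; ∠(JB, BH) = 90.00° ✓; |BH| = 11.70 ✗.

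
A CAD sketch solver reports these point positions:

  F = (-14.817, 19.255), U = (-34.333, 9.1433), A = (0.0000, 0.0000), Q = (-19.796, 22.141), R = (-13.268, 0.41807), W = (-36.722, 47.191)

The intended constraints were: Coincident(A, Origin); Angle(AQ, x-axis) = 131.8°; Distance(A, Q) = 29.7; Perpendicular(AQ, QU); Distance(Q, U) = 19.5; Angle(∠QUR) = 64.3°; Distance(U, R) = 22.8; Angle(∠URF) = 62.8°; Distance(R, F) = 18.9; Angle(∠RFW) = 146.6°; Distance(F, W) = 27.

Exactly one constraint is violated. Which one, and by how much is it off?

Distance(F, W) = 27 — off by 8.50.

A = (0.00, 0.00) ✓; AQ at 131.8° ✓; |AQ| = 29.70 ✓; ∠(AQ, QU) = 90.00° ✓; |QU| = 19.50 ✓; ∠QUR = 64.30° ✓; |UR| = 22.80 ✓; ∠URF = 62.80° ✓; |RF| = 18.90 ✓; ∠RFW = 146.6° ✓; |FW| = 35.50 ✗.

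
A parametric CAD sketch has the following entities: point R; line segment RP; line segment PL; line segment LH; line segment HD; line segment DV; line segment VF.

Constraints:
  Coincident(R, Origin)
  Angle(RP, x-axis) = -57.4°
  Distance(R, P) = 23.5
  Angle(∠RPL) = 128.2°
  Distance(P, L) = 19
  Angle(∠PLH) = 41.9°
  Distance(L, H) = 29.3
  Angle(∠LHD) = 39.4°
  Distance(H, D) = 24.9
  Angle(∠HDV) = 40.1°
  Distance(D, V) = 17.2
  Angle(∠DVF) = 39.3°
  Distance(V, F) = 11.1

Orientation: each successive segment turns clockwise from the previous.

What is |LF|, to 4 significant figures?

20.45

R is at the origin; RP runs at -57.4° with length 23.5, so P = (12.66, -19.80). ∠RPL = 128.2° gives PL at -109.2° from the x-axis; with |PL| = 19.0, L = (6.413, -37.74). ∠PLH = 41.9° gives LH at 112.7° from the x-axis; with |LH| = 29.3, H = (-4.894, -10.71). ∠LHD = 39.4° gives HD at -27.90° from the x-axis; with |HD| = 24.9, D = (17.11, -22.36). ∠HDV = 40.1° gives DV at -167.8° from the x-axis; with |DV| = 17.2, V = (0.2998, -26.00). ∠DVF = 39.3° gives VF at 51.50° from the x-axis; with |VF| = 11.1, F = (7.210, -17.31). Then |LF| = |F − L| = 20.45.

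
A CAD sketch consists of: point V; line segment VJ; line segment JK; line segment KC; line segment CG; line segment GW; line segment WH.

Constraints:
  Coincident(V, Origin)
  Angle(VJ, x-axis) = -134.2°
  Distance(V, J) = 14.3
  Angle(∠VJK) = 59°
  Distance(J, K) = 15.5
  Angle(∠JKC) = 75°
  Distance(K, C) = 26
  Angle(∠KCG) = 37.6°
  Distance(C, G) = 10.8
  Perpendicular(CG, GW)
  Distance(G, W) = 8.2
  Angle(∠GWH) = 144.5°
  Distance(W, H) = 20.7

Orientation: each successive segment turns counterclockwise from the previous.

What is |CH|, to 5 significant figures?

25.082

V is at the origin; VJ runs at -134.2° with length 14.3, so J = (-9.9695, -10.252). ∠VJK = 59.0° gives JK at -13.200° from the x-axis; with |JK| = 15.5, K = (5.1210, -13.791). ∠JKC = 75.0° gives KC at 91.800° from the x-axis; with |KC| = 26.0, C = (4.3043, 12.196). ∠KCG = 37.6° gives CG at -125.80° from the x-axis; with |CG| = 10.8, G = (-2.0132, 3.4364). CG ⟂ GW, so GW runs at -35.800°; with |GW| = 8.2, W = (4.6375, -1.3602). ∠GWH = 144.5° gives WH at -0.30000° from the x-axis; with |WH| = 20.7, H = (25.337, -1.4686). Then |CH| = |H − C| = 25.082.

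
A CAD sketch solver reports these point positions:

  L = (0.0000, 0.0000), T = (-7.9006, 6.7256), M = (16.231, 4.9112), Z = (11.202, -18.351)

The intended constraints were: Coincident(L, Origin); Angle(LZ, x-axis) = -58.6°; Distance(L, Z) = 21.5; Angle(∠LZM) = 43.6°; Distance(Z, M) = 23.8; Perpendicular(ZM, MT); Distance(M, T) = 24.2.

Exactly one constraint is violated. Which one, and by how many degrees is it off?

Perpendicular(ZM, MT) — off by 7.90°.

L = (0.00, 0.00) ✓; LZ at -58.60° ✓; |LZ| = 21.50 ✓; ∠LZM = 43.60° ✓; |ZM| = 23.80 ✓; ∠(ZM, MT) = 97.90° ✗; |MT| = 24.20 ✓.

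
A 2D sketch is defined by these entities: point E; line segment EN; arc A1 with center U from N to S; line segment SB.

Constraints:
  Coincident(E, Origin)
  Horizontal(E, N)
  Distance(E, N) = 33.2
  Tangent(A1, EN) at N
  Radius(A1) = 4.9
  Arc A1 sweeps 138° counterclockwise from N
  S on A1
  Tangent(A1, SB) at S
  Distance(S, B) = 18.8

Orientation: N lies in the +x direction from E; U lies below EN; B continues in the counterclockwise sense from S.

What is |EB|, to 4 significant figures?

48.71

E is at the origin; EN is horizontal with |EN| = 33.2 and N on the +x side, so N = (33.20, 0.000). Since A1 is tangent to EN there, UN ⟂ EN, so U = N + (0, -4.9) = (33.20, -4.900). On A1, N sits at bearing 90° from U; a 138° counterclockwise sweep puts S at bearing 228°, so S = U + 4.9·(cos 228°, sin 228°) = (29.92, -8.541). Since A1 is tangent to SB there, US ⟂ SB, so SB runs along (−sin 228°, cos 228°); with |SB| = 18.8, B = (43.89, -21.12). Then |EB| = |B − E| = 48.71.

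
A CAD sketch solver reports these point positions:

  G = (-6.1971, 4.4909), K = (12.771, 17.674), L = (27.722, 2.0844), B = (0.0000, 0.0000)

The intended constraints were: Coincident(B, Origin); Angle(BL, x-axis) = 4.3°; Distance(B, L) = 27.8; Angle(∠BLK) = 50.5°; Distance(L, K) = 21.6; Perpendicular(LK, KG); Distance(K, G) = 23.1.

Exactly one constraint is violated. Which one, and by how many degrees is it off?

Perpendicular(LK, KG) — off by 9.00°.

B = (0.00, 0.00) ✓; BL at 4.300° ✓; |BL| = 27.80 ✓; ∠BLK = 50.50° ✓; |LK| = 21.60 ✓; ∠(LK, KG) = 81.00° ✗; |KG| = 23.10 ✓.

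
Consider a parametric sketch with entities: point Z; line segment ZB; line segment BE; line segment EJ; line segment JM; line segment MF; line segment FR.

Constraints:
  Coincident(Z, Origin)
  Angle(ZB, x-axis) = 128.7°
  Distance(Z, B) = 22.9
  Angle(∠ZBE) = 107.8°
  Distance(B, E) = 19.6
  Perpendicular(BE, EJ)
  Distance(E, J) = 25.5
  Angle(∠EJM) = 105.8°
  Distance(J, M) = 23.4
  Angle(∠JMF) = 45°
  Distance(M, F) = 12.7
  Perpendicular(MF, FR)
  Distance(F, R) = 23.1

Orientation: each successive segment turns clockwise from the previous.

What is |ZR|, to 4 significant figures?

32.12

Z is at the origin; ZB runs at 128.7° with length 22.9, so B = (-14.32, 17.87). ∠ZBE = 107.8° gives BE at 56.50° from the x-axis; with |BE| = 19.6, E = (-3.500, 34.22). The perpendicularity gives EJ at right angles to BE, so EJ runs at -33.50°; with |EJ| = 25.5, J = (17.76, 20.14). ∠EJM = 105.8° gives JM at -107.7° from the x-axis; with |JM| = 23.4, M = (10.65, -2.151). ∠JMF = 45.0° gives MF at 117.3° from the x-axis; with |MF| = 12.7, F = (4.825, 9.135). MF is perpendicular to FR, so FR runs at 27.30°; with |FR| = 23.1, R = (25.35, 19.73). Then |ZR| = |R − Z| = 32.12.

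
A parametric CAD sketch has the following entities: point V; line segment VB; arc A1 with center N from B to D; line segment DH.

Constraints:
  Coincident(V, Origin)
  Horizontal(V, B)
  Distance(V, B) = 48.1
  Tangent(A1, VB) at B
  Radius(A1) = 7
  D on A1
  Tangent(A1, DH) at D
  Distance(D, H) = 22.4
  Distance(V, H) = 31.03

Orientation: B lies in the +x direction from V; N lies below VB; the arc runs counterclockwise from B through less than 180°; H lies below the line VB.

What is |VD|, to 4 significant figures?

43.60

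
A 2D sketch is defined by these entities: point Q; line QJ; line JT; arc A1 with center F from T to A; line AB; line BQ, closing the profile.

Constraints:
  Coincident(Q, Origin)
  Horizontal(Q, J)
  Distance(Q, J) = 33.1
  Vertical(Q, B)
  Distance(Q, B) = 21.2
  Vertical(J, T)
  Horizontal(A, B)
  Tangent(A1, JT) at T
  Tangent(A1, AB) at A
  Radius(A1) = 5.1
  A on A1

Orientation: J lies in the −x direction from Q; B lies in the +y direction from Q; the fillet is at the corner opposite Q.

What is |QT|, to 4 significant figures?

36.81

Q is at the origin; QJ is horizontal with |QJ| = 33.1 and J on the −x side, so J = (-33.10, 0.000). QB is vertical with |QB| = 21.2 and B on the +y side, so B = (0.000, 21.20). The virtual corner opposite Q is at (-33.10, 21.20). Since A1 is tangent to JT there, FT ⟂ JT and the tangent condition forces FA to be normal to AB, with radius 5.1, so the center F sits 5.1 in from both sides at F = (-28.00, 16.10). That places the tangent points at T = (-33.10, 16.10) on JT and A = (-28.00, 21.20) on AB. Then |QT| = |T − Q| = 36.81.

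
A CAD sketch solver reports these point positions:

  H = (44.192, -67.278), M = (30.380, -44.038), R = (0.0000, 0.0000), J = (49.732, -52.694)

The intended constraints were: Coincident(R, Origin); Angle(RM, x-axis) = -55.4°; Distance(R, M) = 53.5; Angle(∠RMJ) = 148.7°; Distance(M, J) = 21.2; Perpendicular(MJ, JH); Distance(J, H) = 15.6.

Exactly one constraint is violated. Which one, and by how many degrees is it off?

Perpendicular(MJ, JH) — off by 3.30°.

R = (0.00, 0.00) ✓; RM at -55.40° ✓; |RM| = 53.50 ✓; ∠RMJ = 148.7° ✓; |MJ| = 21.20 ✓; ∠(MJ, JH) = 86.70° ✗; |JH| = 15.60 ✓.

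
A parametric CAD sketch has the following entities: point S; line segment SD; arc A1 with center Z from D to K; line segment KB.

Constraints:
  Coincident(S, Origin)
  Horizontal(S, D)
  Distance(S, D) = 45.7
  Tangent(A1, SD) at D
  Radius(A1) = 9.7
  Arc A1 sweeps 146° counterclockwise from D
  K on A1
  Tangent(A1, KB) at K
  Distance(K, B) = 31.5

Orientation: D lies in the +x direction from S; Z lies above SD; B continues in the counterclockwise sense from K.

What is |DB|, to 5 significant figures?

40.965

S is at the origin; S and D share the same y with |SD| = 45.7 and D on the +x side, so D = (45.700, 0.0000). The tangent condition forces ZD to be normal to SD, so Z = D + (0, 9.7) = (45.700, 9.7000). On A1, D sits at bearing -90° from Z; a 146° counterclockwise sweep puts K at bearing 56°, so K = Z + 9.7·(cos 56°, sin 56°) = (51.124, 17.742). The tangent condition forces ZK to be normal to KB, so KB runs along (−sin 56°, cos 56°); with |KB| = 31.5, B = (25.009, 35.356). Then |DB| = |B − D| = 40.965.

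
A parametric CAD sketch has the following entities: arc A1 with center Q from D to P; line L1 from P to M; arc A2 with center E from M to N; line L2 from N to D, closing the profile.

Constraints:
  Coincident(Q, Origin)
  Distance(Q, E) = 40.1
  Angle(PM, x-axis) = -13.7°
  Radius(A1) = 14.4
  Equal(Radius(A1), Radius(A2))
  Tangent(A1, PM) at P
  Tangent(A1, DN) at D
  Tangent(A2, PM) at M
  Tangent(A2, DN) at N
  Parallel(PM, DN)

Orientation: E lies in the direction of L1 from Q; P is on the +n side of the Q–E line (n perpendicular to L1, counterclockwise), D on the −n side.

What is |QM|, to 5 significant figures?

42.607

The slot axis is L1's direction at -13.7°, so u = (cos -13.7°, sin -13.7°) = (0.97155, -0.23684) and n = (−sin -13.7°, cos -13.7°) = (0.23684, 0.97155). Q is at the origin and E lies 40.1 along u from Q, so E = 40.1·u = (38.959, -9.4972). Tangency of A1 to both parallel lines with radius 14.4 puts P and D at Q ± 14.4·n: P = (3.4105, 13.990), D = (-3.4105, -13.990). Equal radii place M and N the same way about E: M = E + 14.4·n = (42.370, 4.4931), N = E − 14.4·n = (35.549, -23.488). Then |QM| = |M − Q| = 42.607.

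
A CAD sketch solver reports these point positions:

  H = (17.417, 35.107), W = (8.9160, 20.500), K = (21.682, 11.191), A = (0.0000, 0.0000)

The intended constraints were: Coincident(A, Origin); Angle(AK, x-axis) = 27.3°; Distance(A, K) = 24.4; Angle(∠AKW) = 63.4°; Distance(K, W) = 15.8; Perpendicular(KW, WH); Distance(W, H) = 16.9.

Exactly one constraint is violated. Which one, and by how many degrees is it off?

Perpendicular(KW, WH) — off by 5.90°.

A = (0.00, 0.00) ✓; AK at 27.30° ✓; |AK| = 24.40 ✓; ∠AKW = 63.40° ✓; |KW| = 15.80 ✓; ∠(KW, WH) = 84.10° ✗; |WH| = 16.90 ✓.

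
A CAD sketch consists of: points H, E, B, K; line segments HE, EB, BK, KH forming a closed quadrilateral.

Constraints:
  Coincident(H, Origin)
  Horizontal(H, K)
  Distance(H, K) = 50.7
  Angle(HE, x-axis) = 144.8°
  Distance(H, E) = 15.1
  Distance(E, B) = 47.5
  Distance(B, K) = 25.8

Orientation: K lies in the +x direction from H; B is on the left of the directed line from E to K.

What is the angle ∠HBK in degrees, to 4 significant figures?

100.6°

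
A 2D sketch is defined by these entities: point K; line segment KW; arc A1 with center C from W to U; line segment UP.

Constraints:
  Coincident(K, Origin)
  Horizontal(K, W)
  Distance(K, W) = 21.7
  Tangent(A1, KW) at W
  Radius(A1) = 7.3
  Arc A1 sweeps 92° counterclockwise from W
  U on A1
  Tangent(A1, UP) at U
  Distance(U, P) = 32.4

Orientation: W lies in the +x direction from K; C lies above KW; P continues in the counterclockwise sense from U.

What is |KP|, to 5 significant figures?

48.696

K is at the origin; K and W share the same y with |KW| = 21.7 and W on the +x side, so W = (21.700, 0.0000). Tangency of A1 to KW means the radius CW is perpendicular to KW, so C = W + (0, 7.3) = (21.700, 7.3000). On A1, W sits at bearing -90° from C; a 92° counterclockwise sweep puts U at bearing 2°, so U = C + 7.3·(cos 2°, sin 2°) = (28.996, 7.5548). Since A1 is tangent to UP there, CU ⟂ UP, so UP runs along (−sin 2°, cos 2°); with |UP| = 32.4, P = (27.865, 39.935). Then |KP| = |P − K| = 48.696.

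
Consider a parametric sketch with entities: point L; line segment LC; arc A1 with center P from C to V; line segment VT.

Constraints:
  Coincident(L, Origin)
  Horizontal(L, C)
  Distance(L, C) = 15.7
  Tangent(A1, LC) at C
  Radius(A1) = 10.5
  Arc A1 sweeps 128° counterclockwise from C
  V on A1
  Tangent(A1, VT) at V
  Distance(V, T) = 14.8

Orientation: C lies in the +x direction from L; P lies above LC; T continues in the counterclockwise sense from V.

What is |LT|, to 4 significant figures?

32.26

On A1, C sits at bearing -90° from P; a 128° counterclockwise sweep puts V at bearing 38°, so V = P + 10.5·(cos 38°, sin 38°) = (23.97, 16.96). A1 meets VT tangentially, so PV is at right angles to VT, so VT runs along (−sin 38°, cos 38°); with |VT| = 14.8, T = (14.86, 28.63). Then |LT| = |T − L| = 32.26.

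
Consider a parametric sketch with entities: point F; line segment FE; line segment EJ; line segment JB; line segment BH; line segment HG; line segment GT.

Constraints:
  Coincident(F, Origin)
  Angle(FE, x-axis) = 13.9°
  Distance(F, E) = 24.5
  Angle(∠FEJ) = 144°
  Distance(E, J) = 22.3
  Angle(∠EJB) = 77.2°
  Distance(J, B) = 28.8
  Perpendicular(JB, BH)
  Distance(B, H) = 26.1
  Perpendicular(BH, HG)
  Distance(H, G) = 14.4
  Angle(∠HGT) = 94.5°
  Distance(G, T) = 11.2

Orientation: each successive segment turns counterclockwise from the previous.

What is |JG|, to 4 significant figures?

29.81

F is at the origin; FE runs at 13.9° with length 24.5, so E = (23.78, 5.886). ∠FEJ = 144.0° gives EJ at 49.90° from the x-axis; with |EJ| = 22.3, J = (38.15, 22.94). ∠EJB = 77.2° gives JB at 152.7° from the x-axis; with |JB| = 28.8, B = (12.55, 36.15). JB is perpendicular to BH, so BH runs at -117.3°; with |BH| = 26.1, H = (0.5836, 12.96). BH is perpendicular to HG, so HG runs at -27.30°; with |HG| = 14.4, G = (13.38, 6.355). Then |JG| = |G − J| = 29.81.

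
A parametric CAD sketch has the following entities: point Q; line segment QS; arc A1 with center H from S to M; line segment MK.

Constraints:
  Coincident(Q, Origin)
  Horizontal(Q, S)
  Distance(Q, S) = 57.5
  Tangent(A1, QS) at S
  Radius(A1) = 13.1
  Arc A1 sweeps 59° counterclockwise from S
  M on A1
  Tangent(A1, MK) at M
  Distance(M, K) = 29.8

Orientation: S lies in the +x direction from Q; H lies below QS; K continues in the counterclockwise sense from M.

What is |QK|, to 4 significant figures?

44.43

Q is at the origin; Q and S share the same y with |QS| = 57.5 and S on the +x side, so S = (57.50, 0.000). Since A1 is tangent to QS there, HS ⟂ QS, so H = S + (0, -13.1) = (57.50, -13.10). On A1, S sits at bearing 90° from H; a 59° counterclockwise sweep puts M at bearing 149°, so M = H + 13.1·(cos 149°, sin 149°) = (46.27, -6.353). Since A1 is tangent to MK there, HM ⟂ MK, so MK runs along (−sin 149°, cos 149°); with |MK| = 29.8, K = (30.92, -31.90). Then |QK| = |K − Q| = 44.43.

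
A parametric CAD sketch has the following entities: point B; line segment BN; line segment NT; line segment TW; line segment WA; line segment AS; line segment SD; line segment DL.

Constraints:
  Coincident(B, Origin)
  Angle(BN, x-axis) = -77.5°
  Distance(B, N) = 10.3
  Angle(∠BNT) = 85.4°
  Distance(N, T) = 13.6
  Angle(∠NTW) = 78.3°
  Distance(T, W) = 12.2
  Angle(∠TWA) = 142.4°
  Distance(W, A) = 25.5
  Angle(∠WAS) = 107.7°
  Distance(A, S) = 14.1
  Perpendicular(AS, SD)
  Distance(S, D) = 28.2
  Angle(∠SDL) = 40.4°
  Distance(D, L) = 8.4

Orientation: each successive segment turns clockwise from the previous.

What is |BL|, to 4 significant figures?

6.915

B is at the origin; BN runs at -77.5° with length 10.3, so N = (2.229, -10.06). ∠BNT = 85.4° gives NT at -172.1° from the x-axis; with |NT| = 13.6, T = (-11.24, -11.93). ∠NTW = 78.3° gives TW at 86.20° from the x-axis; with |TW| = 12.2, W = (-10.43, 0.2481). ∠TWA = 142.4° gives WA at 48.60° from the x-axis; with |WA| = 25.5, A = (6.430, 19.38). ∠WAS = 107.7° gives AS at -23.70° from the x-axis; with |AS| = 14.1, S = (19.34, 13.71). AS is perpendicular to SD, so SD runs at -113.7°; with |SD| = 28.2, D = (8.006, -12.11). ∠SDL = 40.4° gives DL at 106.7° from the x-axis; with |DL| = 8.4, L = (5.592, -4.068). Then |BL| = |L − B| = 6.915.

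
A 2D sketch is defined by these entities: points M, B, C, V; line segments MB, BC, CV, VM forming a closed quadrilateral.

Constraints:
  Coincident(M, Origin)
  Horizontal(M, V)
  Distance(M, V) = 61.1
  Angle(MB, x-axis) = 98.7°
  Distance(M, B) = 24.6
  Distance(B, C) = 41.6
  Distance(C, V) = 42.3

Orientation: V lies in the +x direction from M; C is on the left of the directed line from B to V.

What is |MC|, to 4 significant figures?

50.30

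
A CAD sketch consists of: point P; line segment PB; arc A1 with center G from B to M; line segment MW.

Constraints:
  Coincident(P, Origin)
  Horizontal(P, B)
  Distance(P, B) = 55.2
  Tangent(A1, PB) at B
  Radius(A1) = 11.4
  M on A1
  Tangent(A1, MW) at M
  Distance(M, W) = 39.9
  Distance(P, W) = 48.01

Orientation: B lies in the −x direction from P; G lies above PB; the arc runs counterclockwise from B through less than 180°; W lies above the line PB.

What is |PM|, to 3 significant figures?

45.6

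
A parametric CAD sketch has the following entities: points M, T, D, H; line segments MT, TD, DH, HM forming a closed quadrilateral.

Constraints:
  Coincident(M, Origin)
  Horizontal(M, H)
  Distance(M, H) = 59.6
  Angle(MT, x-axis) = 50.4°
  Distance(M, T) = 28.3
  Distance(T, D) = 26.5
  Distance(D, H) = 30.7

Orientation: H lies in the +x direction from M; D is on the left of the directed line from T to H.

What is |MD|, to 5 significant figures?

51.470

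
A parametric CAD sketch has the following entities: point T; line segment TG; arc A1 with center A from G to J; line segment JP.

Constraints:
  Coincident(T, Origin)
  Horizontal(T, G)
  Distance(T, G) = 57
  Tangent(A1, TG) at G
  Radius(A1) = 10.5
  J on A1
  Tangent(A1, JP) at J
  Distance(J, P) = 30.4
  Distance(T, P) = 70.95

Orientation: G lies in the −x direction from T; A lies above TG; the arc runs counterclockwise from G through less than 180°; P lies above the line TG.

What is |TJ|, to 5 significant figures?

49.034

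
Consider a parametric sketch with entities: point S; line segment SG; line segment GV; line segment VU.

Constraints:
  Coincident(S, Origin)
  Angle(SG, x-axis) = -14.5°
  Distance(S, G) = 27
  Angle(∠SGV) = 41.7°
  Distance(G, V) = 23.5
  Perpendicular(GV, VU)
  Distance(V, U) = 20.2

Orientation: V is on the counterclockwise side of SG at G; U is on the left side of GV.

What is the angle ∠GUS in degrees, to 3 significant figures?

6.85°

S is at the origin; SG runs at -14.5° with length 27.0, so G = 27.0·(cos -14.5°, sin -14.5°) = (26.1, -6.76). ∠SGV = 41.7°, so GV runs at -14.5° + (180° − 41.7°) = 124° from the x-axis; with |GV| = 23.5, V = G + 23.5·(cos 124°, sin 124°) = (13.1, 12.8). GV is perpendicular to VU; with |VU| = 20.2 on the left of GV, U = V + 20.2·(-0.831, -0.556) = (-3.72, 1.53). Then cos ∠GUS = UG·US / (|UG||US|), giving 6.85°.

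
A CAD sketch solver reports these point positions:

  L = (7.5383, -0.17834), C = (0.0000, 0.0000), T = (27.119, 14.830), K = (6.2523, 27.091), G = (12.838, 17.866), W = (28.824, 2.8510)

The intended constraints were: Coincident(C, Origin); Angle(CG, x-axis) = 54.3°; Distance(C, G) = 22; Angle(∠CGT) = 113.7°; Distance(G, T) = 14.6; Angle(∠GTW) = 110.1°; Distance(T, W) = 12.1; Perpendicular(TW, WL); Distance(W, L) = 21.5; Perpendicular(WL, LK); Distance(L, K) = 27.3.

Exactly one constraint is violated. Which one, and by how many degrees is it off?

Perpendicular(WL, LK) — off by 5.40°.

C = (0.00, 0.00) ✓; CG at 54.30° ✓; |CG| = 22.00 ✓; ∠CGT = 113.7° ✓; |GT| = 14.60 ✓; ∠GTW = 110.1° ✓; |TW| = 12.10 ✓; ∠(TW, WL) = 90.00° ✓; |WL| = 21.50 ✓; ∠(WL, LK) = 95.40° ✗; |LK| = 27.30 ✓.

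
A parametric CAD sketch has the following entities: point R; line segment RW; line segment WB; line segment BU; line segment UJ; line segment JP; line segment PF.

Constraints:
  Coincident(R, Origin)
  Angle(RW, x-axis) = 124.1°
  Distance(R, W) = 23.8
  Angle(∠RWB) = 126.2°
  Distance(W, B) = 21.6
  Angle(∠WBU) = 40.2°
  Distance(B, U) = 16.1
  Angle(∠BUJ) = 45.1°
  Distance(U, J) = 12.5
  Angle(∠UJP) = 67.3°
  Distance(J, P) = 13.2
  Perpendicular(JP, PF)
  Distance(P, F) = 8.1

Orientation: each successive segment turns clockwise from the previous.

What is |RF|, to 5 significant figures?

33.350

R is at the origin; RW runs at 124.1° with length 23.8, so W = (-13.343, 19.708). ∠RWB = 126.2° gives WB at 70.300° from the x-axis; with |WB| = 21.6, B = (-6.0620, 40.044). ∠WBU = 40.2° gives BU at -69.500° from the x-axis; with |BU| = 16.1, U = (-0.42361, 24.963). ∠BUJ = 45.1° gives UJ at 155.60° from the x-axis; with |UJ| = 12.5, J = (-11.807, 30.127). ∠UJP = 67.3° gives JP at 42.900° from the x-axis; with |JP| = 13.2, P = (-2.1376, 39.112). JP is perpendicular to PF, so PF runs at -47.100°; with |PF| = 8.1, F = (3.3762, 33.179). Then |RF| = |F − R| = 33.350.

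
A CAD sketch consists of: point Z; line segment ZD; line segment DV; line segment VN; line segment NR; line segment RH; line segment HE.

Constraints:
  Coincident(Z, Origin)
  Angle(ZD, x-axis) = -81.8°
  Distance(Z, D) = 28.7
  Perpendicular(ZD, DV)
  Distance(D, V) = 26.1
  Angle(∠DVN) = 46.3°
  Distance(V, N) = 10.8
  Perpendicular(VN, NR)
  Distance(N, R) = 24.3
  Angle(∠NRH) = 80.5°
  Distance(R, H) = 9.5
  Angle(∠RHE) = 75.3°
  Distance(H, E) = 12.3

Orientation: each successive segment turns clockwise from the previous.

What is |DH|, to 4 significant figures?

17.05

VN ⟂ NR, so NR runs at -35.50°; with |NR| = 24.3, R = (4.315, -37.45). ∠NRH = 80.5° gives RH at -135.0° from the x-axis; with |RH| = 9.5, H = (-2.403, -44.17). Then |DH| = |H − D| = 17.05.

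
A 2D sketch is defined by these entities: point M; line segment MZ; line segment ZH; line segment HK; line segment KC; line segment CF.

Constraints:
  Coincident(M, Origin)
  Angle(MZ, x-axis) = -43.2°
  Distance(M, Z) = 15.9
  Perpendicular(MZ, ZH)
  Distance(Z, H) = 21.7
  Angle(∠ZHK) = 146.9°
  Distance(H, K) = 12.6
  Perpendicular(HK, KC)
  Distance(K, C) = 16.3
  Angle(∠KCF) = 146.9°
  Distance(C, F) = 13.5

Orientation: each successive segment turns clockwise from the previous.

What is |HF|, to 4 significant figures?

28.10

M is at the origin; MZ runs at -43.2° with length 15.9, so Z = (11.59, -10.88). The perpendicularity gives ZH at right angles to MZ, so ZH runs at -133.2°; with |ZH| = 21.7, H = (-3.264, -26.70). ∠ZHK = 146.9° gives HK at -166.3° from the x-axis; with |HK| = 12.6, K = (-15.51, -29.69). HK ⟂ KC, so KC runs at 103.7°; with |KC| = 16.3, C = (-19.37, -13.85). ∠KCF = 146.9° gives CF at 70.60° from the x-axis; with |CF| = 13.5, F = (-14.88, -1.117). Then |HF| = |F − H| = 28.10.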